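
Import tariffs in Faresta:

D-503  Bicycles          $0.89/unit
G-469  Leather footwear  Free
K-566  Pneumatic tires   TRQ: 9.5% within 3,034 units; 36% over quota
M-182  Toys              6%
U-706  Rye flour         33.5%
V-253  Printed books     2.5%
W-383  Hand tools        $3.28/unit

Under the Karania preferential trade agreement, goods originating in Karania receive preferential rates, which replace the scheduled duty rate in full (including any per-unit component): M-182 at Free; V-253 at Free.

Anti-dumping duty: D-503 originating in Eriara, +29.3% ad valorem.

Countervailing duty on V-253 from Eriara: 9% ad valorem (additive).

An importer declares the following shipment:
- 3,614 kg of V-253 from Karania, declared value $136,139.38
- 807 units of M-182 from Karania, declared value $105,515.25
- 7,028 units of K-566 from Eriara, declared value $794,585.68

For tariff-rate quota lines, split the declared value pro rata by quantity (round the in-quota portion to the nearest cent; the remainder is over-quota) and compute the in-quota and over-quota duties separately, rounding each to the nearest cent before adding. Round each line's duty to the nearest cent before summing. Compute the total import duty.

Line 1 (V-253, Karania, 3,614 kg, $136,139.38):
Base rate for V-253 is 2.5%.
Origin Karania qualifies under the Faresta–Karania agreement and V-253 is covered: preferential rate Free applies instead.
The additional-duty order on V-253 targets Eriara, not Karania; it does not apply.
Duty = $136,139.38 × 0% = $0.00.
Line 2 (M-182, Karania, 807 units, $105,515.25):
Base rate for M-182 is 6%.
Origin Karania qualifies under the Faresta–Karania agreement and M-182 is covered: preferential rate Free applies instead.
Duty = $105,515.25 × 0% = $0.00.
Line 3 (K-566, Eriara, 7,028 units, $794,585.68):
Code K-566 is under a tariff-rate quota (threshold 3,034 units). In-quota: 3,034 units at 9.5%; over-quota: 3,994 units at 36%.
Pro-rata value split: in-quota = $794,585.68 × 3,034/7,028 = $343,024.04; over-quota = $794,585.68 − $343,024.04 = $451,561.64.
In-quota duty = $343,024.04 × 9.5% = $32,587.28. Over-quota duty = $451,561.64 × 36% = $162,562.19.
Line duty = $32,587.28 + $162,562.19 = $195,149.47.
Total = $0.00 + $0.00 + $195,149.47 = $195,149.47.

$195,149.47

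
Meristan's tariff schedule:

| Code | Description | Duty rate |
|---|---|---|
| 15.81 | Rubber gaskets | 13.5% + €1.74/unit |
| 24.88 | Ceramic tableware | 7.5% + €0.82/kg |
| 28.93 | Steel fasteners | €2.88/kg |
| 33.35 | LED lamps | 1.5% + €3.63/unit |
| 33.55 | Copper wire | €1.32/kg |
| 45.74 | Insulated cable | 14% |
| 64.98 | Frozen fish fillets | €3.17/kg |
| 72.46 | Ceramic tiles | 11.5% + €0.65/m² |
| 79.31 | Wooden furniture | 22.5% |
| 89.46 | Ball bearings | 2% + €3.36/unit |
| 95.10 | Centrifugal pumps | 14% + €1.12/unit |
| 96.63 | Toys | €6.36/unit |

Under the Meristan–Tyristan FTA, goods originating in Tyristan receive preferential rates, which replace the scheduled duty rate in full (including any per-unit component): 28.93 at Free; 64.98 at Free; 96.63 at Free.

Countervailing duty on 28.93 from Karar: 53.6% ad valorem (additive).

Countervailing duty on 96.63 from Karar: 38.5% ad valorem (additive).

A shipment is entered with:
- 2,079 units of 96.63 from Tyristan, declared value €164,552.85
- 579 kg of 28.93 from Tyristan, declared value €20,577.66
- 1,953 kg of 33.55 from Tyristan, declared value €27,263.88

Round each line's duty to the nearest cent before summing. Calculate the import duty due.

€2,577.96

Line 1 (96.63, Tyristan, 2,079 units, €164,552.85):
Base rate for 96.63 is €6.36/unit.
Origin Tyristan qualifies under the Meristan–Tyristan agreement and 96.63 is covered: preferential rate Free applies instead.
The additional-duty order on 96.63 targets Karar, not Tyristan; it does not apply.
Duty = €164,552.85 × 0% = €0.00.
Line 2 (28.93, Tyristan, 579 kg, €20,577.66):
Base rate for 28.93 is €2.88/kg.
Origin Tyristan qualifies under the Meristan–Tyristan agreement and 28.93 is covered: preferential rate Free applies instead.
The additional-duty order on 28.93 targets Karar, not Tyristan; it does not apply.
Duty = €20,577.66 × 0% = €0.00.
Line 3 (33.55, Tyristan, 1,953 kg, €27,263.88):
Base rate for 33.55 is €1.32/kg.
Origin Tyristan is the FTA partner but 33.55 is not on the preference list; base rate stands.
Duty = 1,953 × €1.32 = €2,577.96.
Total = €0.00 + €0.00 + €2,577.96 = €2,577.96.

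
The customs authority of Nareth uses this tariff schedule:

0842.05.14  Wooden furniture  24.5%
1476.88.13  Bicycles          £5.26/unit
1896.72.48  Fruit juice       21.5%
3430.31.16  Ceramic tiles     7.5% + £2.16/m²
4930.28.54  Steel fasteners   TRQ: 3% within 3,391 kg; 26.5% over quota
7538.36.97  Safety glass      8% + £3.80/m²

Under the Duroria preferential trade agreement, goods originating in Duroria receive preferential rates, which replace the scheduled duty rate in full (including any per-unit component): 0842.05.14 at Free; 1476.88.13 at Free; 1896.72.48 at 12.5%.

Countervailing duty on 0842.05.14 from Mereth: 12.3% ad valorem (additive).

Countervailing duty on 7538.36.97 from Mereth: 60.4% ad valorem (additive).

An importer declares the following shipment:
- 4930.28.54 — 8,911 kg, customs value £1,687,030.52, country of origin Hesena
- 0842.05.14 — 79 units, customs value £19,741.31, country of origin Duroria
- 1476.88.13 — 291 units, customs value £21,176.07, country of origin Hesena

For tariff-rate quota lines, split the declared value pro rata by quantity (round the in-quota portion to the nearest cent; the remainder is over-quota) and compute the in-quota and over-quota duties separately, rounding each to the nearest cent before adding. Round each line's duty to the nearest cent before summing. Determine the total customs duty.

£297,727.48

Line 1 (4930.28.54, Hesena, 8,911 kg, £1,687,030.52):
Code 4930.28.54 is under a tariff-rate quota (threshold 3,391 kg). In-quota: 3,391 kg at 3%; over-quota: 5,520 kg at 26.5%.
Pro-rata value split: in-quota = £1,687,030.52 × 3,391/8,911 = £641,984.12; over-quota = £1,687,030.52 − £641,984.12 = £1,045,046.40.
In-quota duty = £641,984.12 × 3% = £19,259.52. Over-quota duty = £1,045,046.40 × 26.5% = £276,937.30.
Line duty = £19,259.52 + £276,937.30 = £296,196.82.
Line 2 (0842.05.14, Duroria, 79 units, £19,741.31):
Base rate for 0842.05.14 is 24.5%.
Origin Duroria qualifies under the Nareth–Duroria agreement and 0842.05.14 is covered: preferential rate Free applies instead.
The additional-duty order on 0842.05.14 targets Mereth, not Duroria; it does not apply.
Duty = £19,741.31 × 0% = £0.00.
Line 3 (1476.88.13, Hesena, 291 units, £21,176.07):
Base rate for 1476.88.13 is £5.26/unit.
1476.88.13 has an FTA preferential rate, but origin Hesena is not Duroria; base rate stands.
Duty = 291 × £5.26 = £1,530.66.
Total = £296,196.82 + £0.00 + £1,530.66 = £297,727.48.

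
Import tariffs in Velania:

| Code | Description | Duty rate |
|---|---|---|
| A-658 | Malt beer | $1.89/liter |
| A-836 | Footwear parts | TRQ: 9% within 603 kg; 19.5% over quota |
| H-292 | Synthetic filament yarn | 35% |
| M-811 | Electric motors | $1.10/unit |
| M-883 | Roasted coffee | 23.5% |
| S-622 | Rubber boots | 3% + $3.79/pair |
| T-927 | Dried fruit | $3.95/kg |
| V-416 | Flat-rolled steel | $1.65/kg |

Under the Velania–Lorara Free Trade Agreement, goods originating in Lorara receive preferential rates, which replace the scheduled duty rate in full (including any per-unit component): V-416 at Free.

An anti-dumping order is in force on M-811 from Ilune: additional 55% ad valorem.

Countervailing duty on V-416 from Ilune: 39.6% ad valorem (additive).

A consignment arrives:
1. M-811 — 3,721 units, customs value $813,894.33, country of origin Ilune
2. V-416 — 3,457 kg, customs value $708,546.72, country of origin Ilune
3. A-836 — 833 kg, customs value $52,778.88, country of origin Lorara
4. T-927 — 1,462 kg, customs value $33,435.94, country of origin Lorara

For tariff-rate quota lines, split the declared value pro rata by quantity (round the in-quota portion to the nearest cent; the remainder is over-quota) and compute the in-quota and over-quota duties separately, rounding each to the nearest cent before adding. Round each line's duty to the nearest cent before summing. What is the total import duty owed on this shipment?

$750,078.68

Line 1 (M-811, Ilune, 3,721 units, $813,894.33):
Base rate for M-811 is $1.10/unit.
Additional duty on M-811 from Ilune: +55% ad valorem. Applied ad valorem rate = 55%.
Duty = $813,894.33 × 55% + 3,721 × $1.10 = $451,734.98.
Line 2 (V-416, Ilune, 3,457 kg, $708,546.72):
Base rate for V-416 is $1.65/kg.
V-416 has an FTA preferential rate, but origin Ilune is not Lorara; base rate stands.
Additional duty on V-416 from Ilune: +39.6% ad valorem. Applied ad valorem rate = 39.6%.
Duty = $708,546.72 × 39.6% + 3,457 × $1.65 = $286,288.55.
Line 3 (A-836, Lorara, 833 kg, $52,778.88):
Code A-836 is under a tariff-rate quota (threshold 603 kg). In-quota: 603 kg at 9%; over-quota: 230 kg at 19.5%.
Pro-rata value split: in-quota = $52,778.88 × 603/833 = $38,206.08; over-quota = $52,778.88 − $38,206.08 = $14,572.80.
In-quota duty = $38,206.08 × 9% = $3,438.55. Over-quota duty = $14,572.80 × 19.5% = $2,841.70.
Line duty = $3,438.55 + $2,841.70 = $6,280.25.
Line 4 (T-927, Lorara, 1,462 kg, $33,435.94):
Base rate for T-927 is $3.95/kg.
Origin Lorara is the FTA partner but T-927 is not on the preference list; base rate stands.
Duty = 1,462 × $3.95 = $5,774.90.
Total = $451,734.98 + $286,288.55 + $6,280.25 + $5,774.90 = $750,078.68.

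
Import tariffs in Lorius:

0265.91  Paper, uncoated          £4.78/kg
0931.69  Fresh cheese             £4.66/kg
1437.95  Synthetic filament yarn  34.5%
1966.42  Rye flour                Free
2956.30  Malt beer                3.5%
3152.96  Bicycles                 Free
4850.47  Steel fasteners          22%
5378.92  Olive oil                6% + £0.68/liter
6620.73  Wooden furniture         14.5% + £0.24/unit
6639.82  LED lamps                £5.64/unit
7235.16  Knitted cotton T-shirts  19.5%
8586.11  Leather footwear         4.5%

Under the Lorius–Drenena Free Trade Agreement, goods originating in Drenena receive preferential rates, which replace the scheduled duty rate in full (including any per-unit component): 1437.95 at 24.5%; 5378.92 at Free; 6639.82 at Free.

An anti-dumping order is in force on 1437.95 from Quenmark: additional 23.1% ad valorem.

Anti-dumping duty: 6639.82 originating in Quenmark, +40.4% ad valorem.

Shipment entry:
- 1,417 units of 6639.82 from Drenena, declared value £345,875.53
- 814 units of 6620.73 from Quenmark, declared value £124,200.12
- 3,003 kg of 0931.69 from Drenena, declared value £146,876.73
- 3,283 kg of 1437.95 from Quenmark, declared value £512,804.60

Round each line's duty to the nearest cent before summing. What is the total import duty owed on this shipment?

£327,573.81

Line 1 (6639.82, Drenena, 1,417 units, £345,875.53):
Base rate for 6639.82 is £5.64/unit.
Origin Drenena qualifies under the Lorius–Drenena agreement and 6639.82 is covered: preferential rate Free applies instead.
The additional-duty order on 6639.82 targets Quenmark, not Drenena; it does not apply.
Duty = £345,875.53 × 0% = £0.00.
Line 2 (6620.73, Quenmark, 814 units, £124,200.12):
Base rate for 6620.73 is 14.5% + £0.24/unit.
Duty = £124,200.12 × 14.5% + 814 × £0.24 = £18,204.38.
Line 3 (0931.69, Drenena, 3,003 kg, £146,876.73):
Base rate for 0931.69 is £4.66/kg.
Origin Drenena is the FTA partner but 0931.69 is not on the preference list; base rate stands.
Duty = 3,003 × £4.66 = £13,993.98.
Line 4 (1437.95, Quenmark, 3,283 kg, £512,804.60):
Base rate for 1437.95 is 34.5%.
1437.95 has an FTA preferential rate, but origin Quenmark is not Drenena; base rate stands.
Additional duty on 1437.95 from Quenmark: +23.1%. Applied ad valorem rate: 34.5% + 23.1% = 57.6%.
Duty = £512,804.60 × 57.6% = £295,375.45.
Total = £0.00 + £18,204.38 + £13,993.98 + £295,375.45 = £327,573.81.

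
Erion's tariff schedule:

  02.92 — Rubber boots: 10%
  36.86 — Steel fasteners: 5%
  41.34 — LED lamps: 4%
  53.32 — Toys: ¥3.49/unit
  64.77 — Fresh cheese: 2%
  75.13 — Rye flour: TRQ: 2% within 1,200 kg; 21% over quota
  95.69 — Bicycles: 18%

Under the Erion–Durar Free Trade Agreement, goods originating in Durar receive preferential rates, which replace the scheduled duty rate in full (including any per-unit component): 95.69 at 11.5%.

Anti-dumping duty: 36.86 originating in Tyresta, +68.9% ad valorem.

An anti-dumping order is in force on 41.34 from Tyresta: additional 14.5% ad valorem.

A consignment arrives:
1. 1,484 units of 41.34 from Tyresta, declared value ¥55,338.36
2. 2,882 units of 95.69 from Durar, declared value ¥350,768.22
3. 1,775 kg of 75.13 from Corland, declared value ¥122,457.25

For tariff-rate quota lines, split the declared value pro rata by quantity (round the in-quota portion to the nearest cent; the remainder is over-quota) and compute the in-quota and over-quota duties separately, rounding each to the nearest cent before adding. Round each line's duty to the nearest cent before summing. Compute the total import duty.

Line 1 (41.34, Tyresta, 1,484 units, ¥55,338.36):
Base rate for 41.34 is 4%.
Additional duty on 41.34 from Tyresta: +14.5%. Applied ad valorem rate: 4% + 14.5% = 18.5%.
Duty = ¥55,338.36 × 18.5% = ¥10,237.60.
Line 2 (95.69, Durar, 2,882 units, ¥350,768.22):
Base rate for 95.69 is 18%.
Origin Durar qualifies under the Erion–Durar agreement and 95.69 is covered: preferential rate 11.5% applies instead.
Duty = ¥350,768.22 × 11.5% = ¥40,338.35.
Line 3 (75.13, Corland, 1,775 kg, ¥122,457.25):
Code 75.13 is under a tariff-rate quota (threshold 1,200 kg). In-quota: 1,200 kg at 2%; over-quota: 575 kg at 21%.
Pro-rata value split: in-quota = ¥122,457.25 × 1,200/1,775 = ¥82,788.00; over-quota = ¥122,457.25 − ¥82,788.00 = ¥39,669.25.
In-quota duty = ¥82,788.00 × 2% = ¥1,655.76. Over-quota duty = ¥39,669.25 × 21% = ¥8,330.54.
Line duty = ¥1,655.76 + ¥8,330.54 = ¥9,986.30.
Total = ¥10,237.60 + ¥40,338.35 + ¥9,986.30 = ¥60,562.25.

¥60,562.25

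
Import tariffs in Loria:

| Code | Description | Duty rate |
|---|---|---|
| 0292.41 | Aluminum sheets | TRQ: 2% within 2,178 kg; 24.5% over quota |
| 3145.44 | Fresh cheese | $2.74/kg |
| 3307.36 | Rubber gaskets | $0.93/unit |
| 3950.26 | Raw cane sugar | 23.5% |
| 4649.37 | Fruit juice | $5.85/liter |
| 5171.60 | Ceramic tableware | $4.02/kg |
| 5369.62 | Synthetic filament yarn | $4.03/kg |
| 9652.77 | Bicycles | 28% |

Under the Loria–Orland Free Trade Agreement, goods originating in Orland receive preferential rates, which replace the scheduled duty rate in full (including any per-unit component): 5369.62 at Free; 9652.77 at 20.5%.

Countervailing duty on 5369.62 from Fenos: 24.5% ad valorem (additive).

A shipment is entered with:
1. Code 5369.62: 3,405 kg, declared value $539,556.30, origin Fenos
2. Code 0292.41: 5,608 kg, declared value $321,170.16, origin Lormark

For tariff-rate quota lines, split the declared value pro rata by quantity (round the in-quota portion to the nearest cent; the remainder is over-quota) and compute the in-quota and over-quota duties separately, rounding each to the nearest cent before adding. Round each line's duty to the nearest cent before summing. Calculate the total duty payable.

$196,534.96

Line 1 (5369.62, Fenos, 3,405 kg, $539,556.30):
Base rate for 5369.62 is $4.03/kg.
5369.62 has an FTA preferential rate, but origin Fenos is not Orland; base rate stands.
Additional duty on 5369.62 from Fenos: +24.5% ad valorem. Applied ad valorem rate = 24.5%.
Duty = $539,556.30 × 24.5% + 3,405 × $4.03 = $145,913.44.
Line 2 (0292.41, Lormark, 5,608 kg, $321,170.16):
Code 0292.41 is under a tariff-rate quota (threshold 2,178 kg). In-quota: 2,178 kg at 2%; over-quota: 3,430 kg at 24.5%.
Pro-rata value split: in-quota = $321,170.16 × 2,178/5,608 = $124,734.06; over-quota = $321,170.16 − $124,734.06 = $196,436.10.
In-quota duty = $124,734.06 × 2% = $2,494.68. Over-quota duty = $196,436.10 × 24.5% = $48,126.84.
Line duty = $2,494.68 + $48,126.84 = $50,621.52.
Total = $145,913.44 + $50,621.52 = $196,534.96.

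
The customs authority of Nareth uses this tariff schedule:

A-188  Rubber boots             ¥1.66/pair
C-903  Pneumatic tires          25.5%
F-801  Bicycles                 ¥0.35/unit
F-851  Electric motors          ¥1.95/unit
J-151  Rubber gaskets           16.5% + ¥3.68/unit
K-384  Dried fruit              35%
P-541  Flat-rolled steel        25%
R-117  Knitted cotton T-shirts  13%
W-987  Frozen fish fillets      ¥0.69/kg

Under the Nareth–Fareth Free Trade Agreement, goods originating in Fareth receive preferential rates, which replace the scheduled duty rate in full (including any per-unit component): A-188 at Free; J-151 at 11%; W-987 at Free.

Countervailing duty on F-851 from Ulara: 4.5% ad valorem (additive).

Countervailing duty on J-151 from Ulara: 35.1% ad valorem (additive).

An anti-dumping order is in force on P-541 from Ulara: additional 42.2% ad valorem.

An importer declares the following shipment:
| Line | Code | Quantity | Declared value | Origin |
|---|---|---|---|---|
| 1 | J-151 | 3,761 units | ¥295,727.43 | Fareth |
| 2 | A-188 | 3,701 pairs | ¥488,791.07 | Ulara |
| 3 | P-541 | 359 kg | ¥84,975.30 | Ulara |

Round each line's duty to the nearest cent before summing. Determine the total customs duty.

Line 1 (J-151, Fareth, 3,761 units, ¥295,727.43):
Base rate for J-151 is 16.5% + ¥3.68/unit.
Origin Fareth qualifies under the Nareth–Fareth agreement and J-151 is covered: preferential rate 11% applies instead.
The additional-duty order on J-151 targets Ulara, not Fareth; it does not apply.
Duty = ¥295,727.43 × 11% = ¥32,530.02.
Line 2 (A-188, Ulara, 3,701 pairs, ¥488,791.07):
Base rate for A-188 is ¥1.66/pair.
A-188 has an FTA preferential rate, but origin Ulara is not Fareth; base rate stands.
Duty = 3,701 × ¥1.66 = ¥6,143.66.
Line 3 (P-541, Ulara, 359 kg, ¥84,975.30):
Base rate for P-541 is 25%.
Additional duty on P-541 from Ulara: +42.2%. Applied ad valorem rate: 25% + 42.2% = 67.2%.
Duty = ¥84,975.30 × 67.2% = ¥57,103.40.
Total = ¥32,530.02 + ¥6,143.66 + ¥57,103.40 = ¥95,777.08.

¥95,777.08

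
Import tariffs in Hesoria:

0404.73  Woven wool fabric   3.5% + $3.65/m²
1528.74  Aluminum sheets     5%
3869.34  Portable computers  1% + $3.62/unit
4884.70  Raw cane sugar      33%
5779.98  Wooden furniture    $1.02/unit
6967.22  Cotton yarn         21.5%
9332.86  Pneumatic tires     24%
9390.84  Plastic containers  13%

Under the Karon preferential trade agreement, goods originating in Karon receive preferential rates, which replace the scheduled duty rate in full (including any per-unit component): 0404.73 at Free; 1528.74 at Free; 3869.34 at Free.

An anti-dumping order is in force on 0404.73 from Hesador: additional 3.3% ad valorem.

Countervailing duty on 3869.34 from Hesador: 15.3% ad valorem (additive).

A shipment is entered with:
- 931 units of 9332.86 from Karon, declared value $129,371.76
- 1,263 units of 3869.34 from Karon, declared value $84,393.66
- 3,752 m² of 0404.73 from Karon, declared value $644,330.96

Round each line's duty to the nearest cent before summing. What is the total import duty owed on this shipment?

Line 1 (9332.86, Karon, 931 units, $129,371.76):
Base rate for 9332.86 is 24%.
Origin Karon is the FTA partner but 9332.86 is not on the preference list; base rate stands.
Duty = $129,371.76 × 24% = $31,049.22.
Line 2 (3869.34, Karon, 1,263 units, $84,393.66):
Base rate for 3869.34 is 1% + $3.62/unit.
Origin Karon qualifies under the Hesoria–Karon agreement and 3869.34 is covered: preferential rate Free applies instead.
The additional-duty order on 3869.34 targets Hesador, not Karon; it does not apply.
Duty = $84,393.66 × 0% = $0.00.
Line 3 (0404.73, Karon, 3,752 m², $644,330.96):
Base rate for 0404.73 is 3.5% + $3.65/m².
Origin Karon qualifies under the Hesoria–Karon agreement and 0404.73 is covered: preferential rate Free applies instead.
The additional-duty order on 0404.73 targets Hesador, not Karon; it does not apply.
Duty = $644,330.96 × 0% = $0.00.
Total = $31,049.22 + $0.00 + $0.00 = $31,049.22.

$31,049.22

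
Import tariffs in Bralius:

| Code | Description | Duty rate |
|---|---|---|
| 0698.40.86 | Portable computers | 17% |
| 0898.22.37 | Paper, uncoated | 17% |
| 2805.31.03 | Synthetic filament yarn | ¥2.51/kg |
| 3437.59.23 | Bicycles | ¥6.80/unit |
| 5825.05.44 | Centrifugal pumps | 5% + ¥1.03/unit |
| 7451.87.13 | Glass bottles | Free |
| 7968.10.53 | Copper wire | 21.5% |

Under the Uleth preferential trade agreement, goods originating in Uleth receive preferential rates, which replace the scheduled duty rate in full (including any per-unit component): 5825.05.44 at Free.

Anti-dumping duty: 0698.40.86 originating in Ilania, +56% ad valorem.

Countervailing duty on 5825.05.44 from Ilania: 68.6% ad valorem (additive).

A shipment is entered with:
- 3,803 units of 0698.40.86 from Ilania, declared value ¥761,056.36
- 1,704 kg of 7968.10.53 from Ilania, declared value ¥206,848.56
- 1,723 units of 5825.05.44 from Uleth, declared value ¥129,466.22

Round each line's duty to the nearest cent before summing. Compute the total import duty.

¥600,043.58

Line 1 (0698.40.86, Ilania, 3,803 units, ¥761,056.36):
Base rate for 0698.40.86 is 17%.
Additional duty on 0698.40.86 from Ilania: +56%. Applied ad valorem rate: 17% + 56% = 73%.
Duty = ¥761,056.36 × 73% = ¥555,571.14.
Line 2 (7968.10.53, Ilania, 1,704 kg, ¥206,848.56):
Base rate for 7968.10.53 is 21.5%.
Duty = ¥206,848.56 × 21.5% = ¥44,472.44.
Line 3 (5825.05.44, Uleth, 1,723 units, ¥129,466.22):
Base rate for 5825.05.44 is 5% + ¥1.03/unit.
Origin Uleth qualifies under the Bralius–Uleth agreement and 5825.05.44 is covered: preferential rate Free applies instead.
The additional-duty order on 5825.05.44 targets Ilania, not Uleth; it does not apply.
Duty = ¥129,466.22 × 0% = ¥0.00.
Total = ¥555,571.14 + ¥44,472.44 + ¥0.00 = ¥600,043.58.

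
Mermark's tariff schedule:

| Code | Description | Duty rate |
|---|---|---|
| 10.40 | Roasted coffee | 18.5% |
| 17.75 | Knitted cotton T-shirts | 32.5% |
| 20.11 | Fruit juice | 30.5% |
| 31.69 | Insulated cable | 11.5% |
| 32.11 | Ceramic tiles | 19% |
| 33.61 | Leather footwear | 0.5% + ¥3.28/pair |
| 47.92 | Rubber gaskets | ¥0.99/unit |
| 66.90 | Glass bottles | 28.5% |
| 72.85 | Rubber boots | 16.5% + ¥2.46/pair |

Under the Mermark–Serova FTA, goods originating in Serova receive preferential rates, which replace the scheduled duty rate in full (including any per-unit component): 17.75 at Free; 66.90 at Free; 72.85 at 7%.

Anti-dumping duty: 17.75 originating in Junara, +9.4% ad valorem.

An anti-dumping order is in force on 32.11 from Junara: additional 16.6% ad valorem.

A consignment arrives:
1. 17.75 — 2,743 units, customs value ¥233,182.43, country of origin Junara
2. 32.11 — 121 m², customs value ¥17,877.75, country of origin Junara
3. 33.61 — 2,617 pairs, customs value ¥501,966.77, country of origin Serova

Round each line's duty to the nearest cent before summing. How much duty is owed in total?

¥115,161.51

Line 1 (17.75, Junara, 2,743 units, ¥233,182.43):
Base rate for 17.75 is 32.5%.
17.75 has an FTA preferential rate, but origin Junara is not Serova; base rate stands.
Additional duty on 17.75 from Junara: +9.4%. Applied ad valorem rate: 32.5% + 9.4% = 41.9%.
Duty = ¥233,182.43 × 41.9% = ¥97,703.44.
Line 2 (32.11, Junara, 121 m², ¥17,877.75):
Base rate for 32.11 is 19%.
Additional duty on 32.11 from Junara: +16.6%. Applied ad valorem rate: 19% + 16.6% = 35.6%.
Duty = ¥17,877.75 × 35.6% = ¥6,364.48.
Line 3 (33.61, Serova, 2,617 pairs, ¥501,966.77):
Base rate for 33.61 is 0.5% + ¥3.28/pair.
Origin Serova is the FTA partner but 33.61 is not on the preference list; base rate stands.
Duty = ¥501,966.77 × 0.5% + 2,617 × ¥3.28 = ¥11,093.59.
Total = ¥97,703.44 + ¥6,364.48 + ¥11,093.59 = ¥115,161.51.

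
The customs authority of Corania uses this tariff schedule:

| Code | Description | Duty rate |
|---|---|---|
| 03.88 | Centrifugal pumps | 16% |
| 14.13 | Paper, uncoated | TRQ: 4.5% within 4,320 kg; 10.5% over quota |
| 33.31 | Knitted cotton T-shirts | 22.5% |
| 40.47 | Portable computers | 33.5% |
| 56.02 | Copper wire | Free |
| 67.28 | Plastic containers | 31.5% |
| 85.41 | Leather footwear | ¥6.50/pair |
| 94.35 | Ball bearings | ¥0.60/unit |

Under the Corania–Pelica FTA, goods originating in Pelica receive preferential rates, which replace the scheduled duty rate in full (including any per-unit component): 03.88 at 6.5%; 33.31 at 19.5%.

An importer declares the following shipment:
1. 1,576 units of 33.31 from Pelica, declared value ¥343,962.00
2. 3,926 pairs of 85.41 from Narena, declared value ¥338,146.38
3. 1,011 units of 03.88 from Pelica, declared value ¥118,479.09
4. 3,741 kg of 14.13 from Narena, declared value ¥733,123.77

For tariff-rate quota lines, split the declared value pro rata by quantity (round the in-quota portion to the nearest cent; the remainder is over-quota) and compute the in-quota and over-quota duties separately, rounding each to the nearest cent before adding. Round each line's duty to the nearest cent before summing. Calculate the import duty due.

¥133,283.30

Line 1 (33.31, Pelica, 1,576 units, ¥343,962.00):
Base rate for 33.31 is 22.5%.
Origin Pelica qualifies under the Corania–Pelica agreement and 33.31 is covered: preferential rate 19.5% applies instead.
Duty = ¥343,962.00 × 19.5% = ¥67,072.59.
Line 2 (85.41, Narena, 3,926 pairs, ¥338,146.38):
Base rate for 85.41 is ¥6.50/pair.
Duty = 3,926 × ¥6.50 = ¥25,519.00.
Line 3 (03.88, Pelica, 1,011 units, ¥118,479.09):
Base rate for 03.88 is 16%.
Origin Pelica qualifies under the Corania–Pelica agreement and 03.88 is covered: preferential rate 6.5% applies instead.
Duty = ¥118,479.09 × 6.5% = ¥7,701.14.
Line 4 (14.13, Narena, 3,741 kg, ¥733,123.77):
Code 14.13 is under a tariff-rate quota (threshold 4,320 kg). Quantity 3,741 kg is within the quota, so the in-quota rate 4.5% applies to the full value.
Duty = ¥733,123.77 × 4.5% = ¥32,990.57.
Total = ¥67,072.59 + ¥25,519.00 + ¥7,701.14 + ¥32,990.57 = ¥133,283.30.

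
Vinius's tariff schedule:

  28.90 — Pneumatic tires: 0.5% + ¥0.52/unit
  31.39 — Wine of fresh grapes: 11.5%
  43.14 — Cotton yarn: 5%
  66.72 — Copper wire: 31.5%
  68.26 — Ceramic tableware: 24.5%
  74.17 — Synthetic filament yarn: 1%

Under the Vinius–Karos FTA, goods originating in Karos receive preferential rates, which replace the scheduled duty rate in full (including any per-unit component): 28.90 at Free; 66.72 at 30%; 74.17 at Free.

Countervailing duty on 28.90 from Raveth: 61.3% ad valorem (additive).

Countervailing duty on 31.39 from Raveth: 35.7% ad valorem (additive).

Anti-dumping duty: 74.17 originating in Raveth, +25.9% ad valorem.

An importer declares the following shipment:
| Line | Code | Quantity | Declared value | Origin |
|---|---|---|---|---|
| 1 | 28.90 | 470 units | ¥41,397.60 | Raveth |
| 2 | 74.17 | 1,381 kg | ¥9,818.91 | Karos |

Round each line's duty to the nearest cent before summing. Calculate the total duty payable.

Line 1 (28.90, Raveth, 470 units, ¥41,397.60):
Base rate for 28.90 is 0.5% + ¥0.52/unit.
28.90 has an FTA preferential rate, but origin Raveth is not Karos; base rate stands.
Additional duty on 28.90 from Raveth: +61.3%. Applied ad valorem rate: 0.5% + 61.3% = 61.8%.
Duty = ¥41,397.60 × 61.8% + 470 × ¥0.52 = ¥25,828.12.
Line 2 (74.17, Karos, 1,381 kg, ¥9,818.91):
Base rate for 74.17 is 1%.
Origin Karos qualifies under the Vinius–Karos agreement and 74.17 is covered: preferential rate Free applies instead.
The additional-duty order on 74.17 targets Raveth, not Karos; it does not apply.
Duty = ¥9,818.91 × 0% = ¥0.00.
Total = ¥25,828.12 + ¥0.00 = ¥25,828.12.

¥25,828.12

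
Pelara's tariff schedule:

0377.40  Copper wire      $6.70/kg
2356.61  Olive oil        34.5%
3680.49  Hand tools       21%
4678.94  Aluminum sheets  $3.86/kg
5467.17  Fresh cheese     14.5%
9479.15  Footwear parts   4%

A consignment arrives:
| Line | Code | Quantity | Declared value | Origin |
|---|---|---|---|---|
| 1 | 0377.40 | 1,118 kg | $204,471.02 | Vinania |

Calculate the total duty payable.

Line 1 (0377.40, Vinania, 1,118 kg, $204,471.02):
Base rate for 0377.40 is $6.70/kg.
Duty = 1,118 × $6.70 = $7,490.60.

$7,490.60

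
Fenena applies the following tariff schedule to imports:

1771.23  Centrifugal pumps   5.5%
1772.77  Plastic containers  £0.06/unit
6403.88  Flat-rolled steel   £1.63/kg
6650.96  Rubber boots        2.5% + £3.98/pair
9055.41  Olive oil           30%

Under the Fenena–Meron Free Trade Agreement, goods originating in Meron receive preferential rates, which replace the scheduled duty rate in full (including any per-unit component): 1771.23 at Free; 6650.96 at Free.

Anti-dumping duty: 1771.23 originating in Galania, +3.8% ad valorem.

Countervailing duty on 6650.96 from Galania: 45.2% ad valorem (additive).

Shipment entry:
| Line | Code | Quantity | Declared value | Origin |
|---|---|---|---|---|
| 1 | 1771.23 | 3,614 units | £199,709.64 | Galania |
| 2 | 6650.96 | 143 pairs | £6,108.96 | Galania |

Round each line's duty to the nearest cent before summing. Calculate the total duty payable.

£22,056.11

Line 1 (1771.23, Galania, 3,614 units, £199,709.64):
Base rate for 1771.23 is 5.5%.
1771.23 has an FTA preferential rate, but origin Galania is not Meron; base rate stands.
Additional duty on 1771.23 from Galania: +3.8%. Applied ad valorem rate: 5.5% + 3.8% = 9.3%.
Duty = £199,709.64 × 9.3% = £18,573.00.
Line 2 (6650.96, Galania, 143 pairs, £6,108.96):
Base rate for 6650.96 is 2.5% + £3.98/pair.
6650.96 has an FTA preferential rate, but origin Galania is not Meron; base rate stands.
Additional duty on 6650.96 from Galania: +45.2%. Applied ad valorem rate: 2.5% + 45.2% = 47.7%.
Duty = £6,108.96 × 47.7% + 143 × £3.98 = £3,483.11.
Total = £18,573.00 + £3,483.11 = £22,056.11.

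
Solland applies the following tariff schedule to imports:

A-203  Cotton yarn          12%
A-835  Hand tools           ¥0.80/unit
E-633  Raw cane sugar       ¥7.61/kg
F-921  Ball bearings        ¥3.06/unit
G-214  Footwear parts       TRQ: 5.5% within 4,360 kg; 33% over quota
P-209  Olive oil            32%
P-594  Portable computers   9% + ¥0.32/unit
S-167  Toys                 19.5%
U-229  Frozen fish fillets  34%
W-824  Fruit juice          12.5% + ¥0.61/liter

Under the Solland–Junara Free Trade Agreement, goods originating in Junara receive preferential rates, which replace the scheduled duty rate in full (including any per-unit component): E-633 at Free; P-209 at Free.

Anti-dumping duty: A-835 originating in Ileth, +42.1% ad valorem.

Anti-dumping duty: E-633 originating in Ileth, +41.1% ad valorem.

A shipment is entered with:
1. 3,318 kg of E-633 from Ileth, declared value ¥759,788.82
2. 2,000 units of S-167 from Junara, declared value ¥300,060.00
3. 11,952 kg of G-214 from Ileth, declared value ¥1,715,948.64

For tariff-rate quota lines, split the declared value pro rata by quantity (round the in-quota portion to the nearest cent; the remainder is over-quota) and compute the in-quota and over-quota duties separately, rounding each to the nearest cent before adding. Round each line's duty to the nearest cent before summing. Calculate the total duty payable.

¥790,157.52

Line 1 (E-633, Ileth, 3,318 kg, ¥759,788.82):
Base rate for E-633 is ¥7.61/kg.
E-633 has an FTA preferential rate, but origin Ileth is not Junara; base rate stands.
Additional duty on E-633 from Ileth: +41.1% ad valorem. Applied ad valorem rate = 41.1%.
Duty = ¥759,788.82 × 41.1% + 3,318 × ¥7.61 = ¥337,523.19.
Line 2 (S-167, Junara, 2,000 units, ¥300,060.00):
Base rate for S-167 is 19.5%.
Origin Junara is the FTA partner but S-167 is not on the preference list; base rate stands.
Duty = ¥300,060.00 × 19.5% = ¥58,511.70.
Line 3 (G-214, Ileth, 11,952 kg, ¥1,715,948.64):
Code G-214 is under a tariff-rate quota (threshold 4,360 kg). In-quota: 4,360 kg at 5.5%; over-quota: 7,592 kg at 33%.
Pro-rata value split: in-quota = ¥1,715,948.64 × 4,360/11,952 = ¥625,965.20; over-quota = ¥1,715,948.64 − ¥625,965.20 = ¥1,089,983.44.
In-quota duty = ¥625,965.20 × 5.5% = ¥34,428.09. Over-quota duty = ¥1,089,983.44 × 33% = ¥359,694.54.
Line duty = ¥34,428.09 + ¥359,694.54 = ¥394,122.63.
Total = ¥337,523.19 + ¥58,511.70 + ¥394,122.63 = ¥790,157.52.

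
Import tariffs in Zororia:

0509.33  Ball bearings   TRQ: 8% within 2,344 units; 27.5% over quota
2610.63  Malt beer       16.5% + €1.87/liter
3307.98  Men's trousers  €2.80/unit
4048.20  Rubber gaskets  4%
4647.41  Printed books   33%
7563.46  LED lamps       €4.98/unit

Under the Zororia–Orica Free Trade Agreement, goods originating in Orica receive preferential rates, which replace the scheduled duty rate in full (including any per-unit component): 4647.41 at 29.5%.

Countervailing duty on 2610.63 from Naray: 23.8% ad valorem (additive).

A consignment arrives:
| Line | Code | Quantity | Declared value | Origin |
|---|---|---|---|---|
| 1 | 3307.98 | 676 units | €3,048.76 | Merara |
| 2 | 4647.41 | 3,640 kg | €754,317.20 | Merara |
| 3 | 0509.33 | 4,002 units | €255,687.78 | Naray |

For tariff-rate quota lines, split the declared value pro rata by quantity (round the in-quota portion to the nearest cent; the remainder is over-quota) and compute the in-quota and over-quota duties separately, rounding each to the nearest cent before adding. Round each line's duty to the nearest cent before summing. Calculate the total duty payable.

€291,928.78

Line 1 (3307.98, Merara, 676 units, €3,048.76):
Base rate for 3307.98 is €2.80/unit.
Duty = 676 × €2.80 = €1,892.80.
Line 2 (4647.41, Merara, 3,640 kg, €754,317.20):
Base rate for 4647.41 is 33%.
4647.41 has an FTA preferential rate, but origin Merara is not Orica; base rate stands.
Duty = €754,317.20 × 33% = €248,924.68.
Line 3 (0509.33, Naray, 4,002 units, €255,687.78):
Code 0509.33 is under a tariff-rate quota (threshold 2,344 units). In-quota: 2,344 units at 8%; over-quota: 1,658 units at 27.5%.
Pro-rata value split: in-quota = €255,687.78 × 2,344/4,002 = €149,758.16; over-quota = €255,687.78 − €149,758.16 = €105,929.62.
In-quota duty = €149,758.16 × 8% = €11,980.65. Over-quota duty = €105,929.62 × 27.5% = €29,130.65.
Line duty = €11,980.65 + €29,130.65 = €41,111.30.
Total = €1,892.80 + €248,924.68 + €41,111.30 = €291,928.78.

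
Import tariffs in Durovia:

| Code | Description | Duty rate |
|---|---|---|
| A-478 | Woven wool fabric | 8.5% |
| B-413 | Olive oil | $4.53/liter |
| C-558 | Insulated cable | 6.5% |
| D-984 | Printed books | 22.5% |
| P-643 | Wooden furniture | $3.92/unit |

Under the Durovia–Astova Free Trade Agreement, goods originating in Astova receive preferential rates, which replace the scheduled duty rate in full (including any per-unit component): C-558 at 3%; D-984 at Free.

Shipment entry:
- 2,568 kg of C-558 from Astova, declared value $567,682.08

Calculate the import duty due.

$17,030.46

Line 1 (C-558, Astova, 2,568 kg, $567,682.08):
Base rate for C-558 is 6.5%.
Origin Astova qualifies under the Durovia–Astova agreement and C-558 is covered: preferential rate 3% applies instead.
Duty = $567,682.08 × 3% = $17,030.46.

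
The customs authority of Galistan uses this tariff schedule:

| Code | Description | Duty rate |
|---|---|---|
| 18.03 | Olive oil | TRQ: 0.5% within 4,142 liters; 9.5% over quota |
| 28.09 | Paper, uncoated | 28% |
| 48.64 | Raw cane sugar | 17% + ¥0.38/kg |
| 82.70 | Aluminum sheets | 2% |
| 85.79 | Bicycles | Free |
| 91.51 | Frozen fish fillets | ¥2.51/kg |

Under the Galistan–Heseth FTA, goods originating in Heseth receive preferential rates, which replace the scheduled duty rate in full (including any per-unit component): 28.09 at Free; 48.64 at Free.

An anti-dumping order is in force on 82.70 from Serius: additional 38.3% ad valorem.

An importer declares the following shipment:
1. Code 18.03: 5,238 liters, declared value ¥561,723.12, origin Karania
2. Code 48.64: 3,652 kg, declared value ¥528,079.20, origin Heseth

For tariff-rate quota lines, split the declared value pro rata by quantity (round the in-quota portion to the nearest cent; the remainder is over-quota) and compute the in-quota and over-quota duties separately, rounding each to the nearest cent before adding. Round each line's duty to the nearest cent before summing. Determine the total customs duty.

Line 1 (18.03, Karania, 5,238 liters, ¥561,723.12):
Code 18.03 is under a tariff-rate quota (threshold 4,142 liters). In-quota: 4,142 liters at 0.5%; over-quota: 1,096 liters at 9.5%.
Pro-rata value split: in-quota = ¥561,723.12 × 4,142/5,238 = ¥444,188.08; over-quota = ¥561,723.12 − ¥444,188.08 = ¥117,535.04.
In-quota duty = ¥444,188.08 × 0.5% = ¥2,220.94. Over-quota duty = ¥117,535.04 × 9.5% = ¥11,165.83.
Line duty = ¥2,220.94 + ¥11,165.83 = ¥13,386.77.
Line 2 (48.64, Heseth, 3,652 kg, ¥528,079.20):
Base rate for 48.64 is 17% + ¥0.38/kg.
Origin Heseth qualifies under the Galistan–Heseth agreement and 48.64 is covered: preferential rate Free applies instead.
Duty = ¥528,079.20 × 0% = ¥0.00.
Total = ¥13,386.77 + ¥0.00 = ¥13,386.77.

¥13,386.77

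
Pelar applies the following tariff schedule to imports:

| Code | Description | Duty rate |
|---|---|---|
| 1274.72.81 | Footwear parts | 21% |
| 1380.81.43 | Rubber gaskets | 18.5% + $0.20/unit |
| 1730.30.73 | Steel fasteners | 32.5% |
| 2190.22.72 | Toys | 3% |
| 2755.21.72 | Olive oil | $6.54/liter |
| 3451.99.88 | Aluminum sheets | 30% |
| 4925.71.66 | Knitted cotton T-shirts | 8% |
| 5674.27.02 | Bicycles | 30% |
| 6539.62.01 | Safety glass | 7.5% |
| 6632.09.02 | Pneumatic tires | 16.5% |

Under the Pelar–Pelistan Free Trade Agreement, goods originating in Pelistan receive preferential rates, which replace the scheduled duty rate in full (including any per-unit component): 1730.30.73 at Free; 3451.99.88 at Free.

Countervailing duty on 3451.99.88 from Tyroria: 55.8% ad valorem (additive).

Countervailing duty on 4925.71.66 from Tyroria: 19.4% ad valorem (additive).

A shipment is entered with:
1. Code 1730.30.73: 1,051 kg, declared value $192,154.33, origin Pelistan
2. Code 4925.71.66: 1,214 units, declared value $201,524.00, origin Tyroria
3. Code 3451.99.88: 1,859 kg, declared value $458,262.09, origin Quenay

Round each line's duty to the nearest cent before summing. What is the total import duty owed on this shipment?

$192,696.21

Line 1 (1730.30.73, Pelistan, 1,051 kg, $192,154.33):
Base rate for 1730.30.73 is 32.5%.
Origin Pelistan qualifies under the Pelar–Pelistan agreement and 1730.30.73 is covered: preferential rate Free applies instead.
Duty = $192,154.33 × 0% = $0.00.
Line 2 (4925.71.66, Tyroria, 1,214 units, $201,524.00):
Base rate for 4925.71.66 is 8%.
Additional duty on 4925.71.66 from Tyroria: +19.4%. Applied ad valorem rate: 8% + 19.4% = 27.4%.
Duty = $201,524.00 × 27.4% = $55,217.58.
Line 3 (3451.99.88, Quenay, 1,859 kg, $458,262.09):
Base rate for 3451.99.88 is 30%.
3451.99.88 has an FTA preferential rate, but origin Quenay is not Pelistan; base rate stands.
The additional-duty order on 3451.99.88 targets Tyroria, not Quenay; it does not apply.
Duty = $458,262.09 × 30% = $137,478.63.
Total = $0.00 + $55,217.58 + $137,478.63 = $192,696.21.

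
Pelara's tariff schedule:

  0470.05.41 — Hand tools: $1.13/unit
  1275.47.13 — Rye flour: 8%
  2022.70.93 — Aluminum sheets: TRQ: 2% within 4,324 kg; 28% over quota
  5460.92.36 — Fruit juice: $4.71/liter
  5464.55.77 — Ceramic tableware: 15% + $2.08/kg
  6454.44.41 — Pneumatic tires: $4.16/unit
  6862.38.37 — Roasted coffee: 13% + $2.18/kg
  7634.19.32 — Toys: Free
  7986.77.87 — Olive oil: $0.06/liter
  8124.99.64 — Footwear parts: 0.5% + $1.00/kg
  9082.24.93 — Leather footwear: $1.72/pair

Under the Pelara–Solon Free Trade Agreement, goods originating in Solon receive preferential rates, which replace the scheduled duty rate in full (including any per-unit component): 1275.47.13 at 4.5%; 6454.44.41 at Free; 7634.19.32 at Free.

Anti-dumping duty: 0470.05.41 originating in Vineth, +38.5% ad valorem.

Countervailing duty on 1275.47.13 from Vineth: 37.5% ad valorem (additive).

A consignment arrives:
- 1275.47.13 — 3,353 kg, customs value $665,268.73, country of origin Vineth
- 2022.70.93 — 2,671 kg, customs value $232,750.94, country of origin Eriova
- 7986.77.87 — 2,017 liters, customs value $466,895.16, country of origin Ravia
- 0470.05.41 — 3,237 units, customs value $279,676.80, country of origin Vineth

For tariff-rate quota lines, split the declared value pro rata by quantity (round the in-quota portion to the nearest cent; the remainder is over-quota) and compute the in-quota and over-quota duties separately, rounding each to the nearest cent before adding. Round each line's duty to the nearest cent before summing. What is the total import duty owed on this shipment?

$418,806.69

Line 1 (1275.47.13, Vineth, 3,353 kg, $665,268.73):
Base rate for 1275.47.13 is 8%.
1275.47.13 has an FTA preferential rate, but origin Vineth is not Solon; base rate stands.
Additional duty on 1275.47.13 from Vineth: +37.5%. Applied ad valorem rate: 8% + 37.5% = 45.5%.
Duty = $665,268.73 × 45.5% = $302,697.27.
Line 2 (2022.70.93, Eriova, 2,671 kg, $232,750.94):
Code 2022.70.93 is under a tariff-rate quota (threshold 4,324 kg). Quantity 2,671 kg is within the quota, so the in-quota rate 2% applies to the full value.
Duty = $232,750.94 × 2% = $4,655.02.
Line 3 (7986.77.87, Ravia, 2,017 liters, $466,895.16):
Base rate for 7986.77.87 is $0.06/liter.
Duty = 2,017 × $0.06 = $121.02.
Line 4 (0470.05.41, Vineth, 3,237 units, $279,676.80):
Base rate for 0470.05.41 is $1.13/unit.
Additional duty on 0470.05.41 from Vineth: +38.5% ad valorem. Applied ad valorem rate = 38.5%.
Duty = $279,676.80 × 38.5% + 3,237 × $1.13 = $111,333.38.
Total = $302,697.27 + $4,655.02 + $121.02 + $111,333.38 = $418,806.69.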